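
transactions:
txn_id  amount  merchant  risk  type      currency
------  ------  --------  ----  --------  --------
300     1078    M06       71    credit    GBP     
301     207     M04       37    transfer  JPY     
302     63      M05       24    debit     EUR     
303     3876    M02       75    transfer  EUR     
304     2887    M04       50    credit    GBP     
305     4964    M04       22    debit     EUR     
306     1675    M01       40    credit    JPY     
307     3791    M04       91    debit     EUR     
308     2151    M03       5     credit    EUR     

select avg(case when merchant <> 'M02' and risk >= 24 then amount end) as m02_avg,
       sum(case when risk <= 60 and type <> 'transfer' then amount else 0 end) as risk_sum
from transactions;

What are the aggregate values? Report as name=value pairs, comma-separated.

m02_avg=1616.8333333333, risk_sum=11740

[m02_avg: merchant <> 'M02' and risk >= 24]
txn_id=300: ✓ → 1078
txn_id=301: ✓ → 207
txn_id=302: ✓ → 63
txn_id=303: ✗
txn_id=304: ✓ → 2887
txn_id=305: ✗
txn_id=306: ✓ → 1675
txn_id=307: ✓ → 3791
txn_id=308: ✗
m02_avg = (1078 + 207 + 63 + 2887 + 1675 + 3791) / 6 = 1616.8333333333
—
[risk_sum: risk <= 60 and type <> 'transfer']
txn_id=300: ✗
txn_id=301: ✗
txn_id=302: ✓ → 63
txn_id=303: ✗
txn_id=304: ✓ → 2887
txn_id=305: ✓ → 4964
txn_id=306: ✓ → 1675
txn_id=307: ✗
txn_id=308: ✓ → 2151
risk_sum = 63 + 2887 + 4964 + 1675 + 2151 = 11740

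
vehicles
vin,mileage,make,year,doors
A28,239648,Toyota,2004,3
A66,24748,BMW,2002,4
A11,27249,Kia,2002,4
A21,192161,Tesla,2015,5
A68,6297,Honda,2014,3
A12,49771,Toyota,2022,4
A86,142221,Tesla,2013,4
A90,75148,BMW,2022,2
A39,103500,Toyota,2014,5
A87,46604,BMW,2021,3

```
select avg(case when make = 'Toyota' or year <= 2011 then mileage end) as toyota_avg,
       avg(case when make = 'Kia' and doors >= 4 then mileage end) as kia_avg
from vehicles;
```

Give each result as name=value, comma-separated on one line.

[toyota_avg: make = 'Toyota' or year <= 2011]
vin=A28: ✓ → 239648
vin=A66: ✓ → 24748
vin=A11: ✓ → 27249
vin=A21: ✗
vin=A68: ✗
vin=A12: ✓ → 49771
vin=A86: ✗
vin=A90: ✗
vin=A39: ✓ → 103500
vin=A87: ✗
toyota_avg = (239648 + 24748 + 27249 + 49771 + 103500) / 5 = 88983.2
—
[kia_avg: make = 'Kia' and doors >= 4]
vin=A28: ✗
vin=A66: ✗
vin=A11: ✓ → 27249
vin=A21: ✗
vin=A68: ✗
vin=A12: ✗
vin=A86: ✗
vin=A90: ✗
vin=A39: ✗
vin=A87: ✗
kia_avg = 27249

toyota_avg=88983.2, kia_avg=27249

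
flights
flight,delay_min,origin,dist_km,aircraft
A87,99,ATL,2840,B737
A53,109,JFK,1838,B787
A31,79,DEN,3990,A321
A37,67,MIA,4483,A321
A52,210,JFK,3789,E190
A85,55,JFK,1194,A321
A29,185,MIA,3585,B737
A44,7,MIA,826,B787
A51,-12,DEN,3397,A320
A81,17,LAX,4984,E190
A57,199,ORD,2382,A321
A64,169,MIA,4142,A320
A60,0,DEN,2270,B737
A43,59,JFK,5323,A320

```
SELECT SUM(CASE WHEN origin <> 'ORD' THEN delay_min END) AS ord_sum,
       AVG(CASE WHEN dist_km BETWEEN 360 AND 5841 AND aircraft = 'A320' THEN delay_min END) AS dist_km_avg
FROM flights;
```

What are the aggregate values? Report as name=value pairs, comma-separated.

[ord_sum: origin <> 'ORD']
flight=A87: ✓ → 99
flight=A53: ✓ → 109
flight=A31: ✓ → 79
flight=A37: ✓ → 67
flight=A52: ✓ → 210
flight=A85: ✓ → 55
flight=A29: ✓ → 185
flight=A44: ✓ → 7
flight=A51: ✓ → -12
flight=A81: ✓ → 17
flight=A57: ✗
flight=A64: ✓ → 169
flight=A60: ✓ → 0
flight=A43: ✓ → 59
ord_sum = 99 + 109 + 79 + 67 + 210 + 55 + 185 + 7 + -12 + 17 + 169 + 59 = 1044
—
[dist_km_avg: dist_km BETWEEN 360 AND 5841 AND aircraft = 'A320']
flight=A87: ✗
flight=A53: ✗
flight=A31: ✗
flight=A37: ✗
flight=A52: ✗
flight=A85: ✗
flight=A29: ✗
flight=A44: ✗
flight=A51: ✓ → -12
flight=A81: ✗
flight=A57: ✗
flight=A64: ✓ → 169
flight=A60: ✗
flight=A43: ✓ → 59
dist_km_avg = (-12 + 169 + 59) / 3 = 72

ord_sum=1044, dist_km_avg=72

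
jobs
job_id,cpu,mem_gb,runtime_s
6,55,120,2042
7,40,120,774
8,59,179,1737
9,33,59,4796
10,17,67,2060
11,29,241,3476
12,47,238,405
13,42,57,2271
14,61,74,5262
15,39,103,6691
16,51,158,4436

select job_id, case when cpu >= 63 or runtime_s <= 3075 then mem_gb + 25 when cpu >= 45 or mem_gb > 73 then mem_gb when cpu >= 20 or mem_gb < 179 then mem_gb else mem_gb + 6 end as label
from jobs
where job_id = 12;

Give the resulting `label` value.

263

job_id = 12: cpu=47, mem_gb=238, runtime_s=405.
cpu >= 63 or runtime_s <= 3075 → true → 263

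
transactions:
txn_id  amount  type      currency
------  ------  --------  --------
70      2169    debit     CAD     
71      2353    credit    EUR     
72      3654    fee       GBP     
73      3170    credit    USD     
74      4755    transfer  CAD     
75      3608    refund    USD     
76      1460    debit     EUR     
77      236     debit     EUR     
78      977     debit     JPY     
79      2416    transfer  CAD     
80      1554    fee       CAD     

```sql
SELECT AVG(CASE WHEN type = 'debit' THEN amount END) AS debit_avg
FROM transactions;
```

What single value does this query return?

1210.5

txn_id=70: ✓ → 2169
txn_id=71: ✗
txn_id=72: ✗
txn_id=73: ✗
txn_id=74: ✗
txn_id=75: ✗
txn_id=76: ✓ → 1460
txn_id=77: ✓ → 236
txn_id=78: ✓ → 977
txn_id=79: ✗
txn_id=80: ✗
debit_avg = (2169 + 1460 + 236 + 977) / 4 = 1210.5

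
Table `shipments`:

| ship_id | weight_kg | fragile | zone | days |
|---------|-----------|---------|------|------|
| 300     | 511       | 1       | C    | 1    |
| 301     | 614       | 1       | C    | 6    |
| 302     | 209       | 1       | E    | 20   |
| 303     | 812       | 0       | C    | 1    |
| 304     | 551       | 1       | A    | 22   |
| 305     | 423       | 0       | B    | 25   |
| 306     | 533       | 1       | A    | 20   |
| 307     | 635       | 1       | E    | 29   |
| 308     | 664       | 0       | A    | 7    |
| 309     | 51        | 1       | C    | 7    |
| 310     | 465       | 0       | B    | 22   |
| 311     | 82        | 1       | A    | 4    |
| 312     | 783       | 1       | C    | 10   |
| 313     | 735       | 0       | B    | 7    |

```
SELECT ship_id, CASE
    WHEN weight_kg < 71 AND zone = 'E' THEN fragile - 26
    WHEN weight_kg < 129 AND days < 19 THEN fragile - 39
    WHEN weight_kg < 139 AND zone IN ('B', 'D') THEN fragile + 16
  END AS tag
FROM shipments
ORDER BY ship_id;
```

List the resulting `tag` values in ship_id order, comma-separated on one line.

NULL, NULL, NULL, NULL, NULL, NULL, NULL, NULL, NULL, -38, NULL, -38, NULL, NULL

ship_id=300: (no match → NULL) → NULL
ship_id=301: (no match → NULL) → NULL
ship_id=302: (no match → NULL) → NULL
ship_id=303: (no match → NULL) → NULL
ship_id=304: (no match → NULL) → NULL
ship_id=305: (no match → NULL) → NULL
ship_id=306: (no match → NULL) → NULL
ship_id=307: (no match → NULL) → NULL
ship_id=308: (no match → NULL) → NULL
ship_id=309: weight_kg < 129 AND days < 19 → -38
ship_id=310: (no match → NULL) → NULL
ship_id=311: weight_kg < 129 AND days < 19 → -38
ship_id=312: (no match → NULL) → NULL
ship_id=313: (no match → NULL) → NULL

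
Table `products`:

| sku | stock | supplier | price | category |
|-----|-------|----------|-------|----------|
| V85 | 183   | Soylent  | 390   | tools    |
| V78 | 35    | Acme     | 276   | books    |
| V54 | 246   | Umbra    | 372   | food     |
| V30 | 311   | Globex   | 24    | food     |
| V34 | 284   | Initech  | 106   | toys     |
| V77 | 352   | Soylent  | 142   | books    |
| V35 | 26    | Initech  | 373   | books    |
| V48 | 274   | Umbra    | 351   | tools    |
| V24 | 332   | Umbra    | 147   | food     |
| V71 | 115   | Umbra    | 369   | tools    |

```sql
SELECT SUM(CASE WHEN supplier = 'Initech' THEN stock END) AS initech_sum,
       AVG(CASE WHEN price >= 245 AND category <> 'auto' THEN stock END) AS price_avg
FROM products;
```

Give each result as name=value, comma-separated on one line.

[initech_sum: supplier = 'Initech']
sku=V85: ✗
sku=V78: ✗
sku=V54: ✗
sku=V30: ✗
sku=V34: ✓ → 284
sku=V77: ✗
sku=V35: ✓ → 26
sku=V48: ✗
sku=V24: ✗
sku=V71: ✗
initech_sum = 284 + 26 = 310
—
[price_avg: price >= 245 AND category <> 'auto']
sku=V85: ✓ → 183
sku=V78: ✓ → 35
sku=V54: ✓ → 246
sku=V30: ✗
sku=V34: ✗
sku=V77: ✗
sku=V35: ✓ → 26
sku=V48: ✓ → 274
sku=V24: ✗
sku=V71: ✓ → 115
price_avg = (183 + 35 + 246 + 26 + 274 + 115) / 6 = 146.5

initech_sum=310, price_avg=146.5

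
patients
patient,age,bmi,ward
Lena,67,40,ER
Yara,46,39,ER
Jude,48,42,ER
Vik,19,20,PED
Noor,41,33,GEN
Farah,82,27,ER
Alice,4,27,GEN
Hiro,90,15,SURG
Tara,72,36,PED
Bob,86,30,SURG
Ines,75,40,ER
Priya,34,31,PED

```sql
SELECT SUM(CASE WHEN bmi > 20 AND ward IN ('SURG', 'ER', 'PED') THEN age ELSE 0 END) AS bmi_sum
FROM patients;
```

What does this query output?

510

patient=Lena: ✓ → 67
patient=Yara: ✓ → 46
patient=Jude: ✓ → 48
patient=Vik: ✗
patient=Noor: ✗
patient=Farah: ✓ → 82
patient=Alice: ✗
patient=Hiro: ✗
patient=Tara: ✓ → 72
patient=Bob: ✓ → 86
patient=Ines: ✓ → 75
patient=Priya: ✓ → 34
bmi_sum = 67 + 46 + 48 + 82 + 72 + 86 + 75 + 34 = 510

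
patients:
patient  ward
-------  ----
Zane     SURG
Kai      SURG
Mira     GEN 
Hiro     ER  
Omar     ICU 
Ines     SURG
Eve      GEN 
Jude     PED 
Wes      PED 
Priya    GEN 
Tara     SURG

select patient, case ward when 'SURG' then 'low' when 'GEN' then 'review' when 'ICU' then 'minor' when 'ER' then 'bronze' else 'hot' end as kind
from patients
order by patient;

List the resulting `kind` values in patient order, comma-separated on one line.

patient=Eve: ward='GEN' → review
patient=Hiro: ward='ER' → bronze
patient=Ines: ward='SURG' → low
patient=Jude: ELSE → hot
patient=Kai: ward='SURG' → low
patient=Mira: ward='GEN' → review
patient=Omar: ward='ICU' → minor
patient=Priya: ward='GEN' → review
patient=Tara: ward='SURG' → low
patient=Wes: ELSE → hot
patient=Zane: ward='SURG' → low

review, bronze, low, hot, low, review, minor, review, low, hot, low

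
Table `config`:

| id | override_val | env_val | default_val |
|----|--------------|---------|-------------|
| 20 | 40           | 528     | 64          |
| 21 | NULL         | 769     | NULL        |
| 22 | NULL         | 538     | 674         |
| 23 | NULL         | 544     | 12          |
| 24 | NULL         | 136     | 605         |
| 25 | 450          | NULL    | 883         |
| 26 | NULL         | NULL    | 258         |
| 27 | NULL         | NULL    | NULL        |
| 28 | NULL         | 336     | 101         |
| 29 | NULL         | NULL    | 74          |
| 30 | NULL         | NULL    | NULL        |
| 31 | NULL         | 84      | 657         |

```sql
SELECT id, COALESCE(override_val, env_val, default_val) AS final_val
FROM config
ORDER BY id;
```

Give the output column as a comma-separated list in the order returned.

40, 769, 538, 544, 136, 450, 258, NULL, 336, 74, NULL, 84

id=20: override_val=40 → 40
id=21: override_val=NULL, env_val=769 → 769
id=22: override_val=NULL, env_val=538 → 538
id=23: override_val=NULL, env_val=544 → 544
id=24: override_val=NULL, env_val=136 → 136
id=25: override_val=450 → 450
id=26: override_val=NULL, env_val=NULL, default_val=258 → 258
id=27: override_val=NULL, env_val=NULL, default_val=NULL (all NULL) → NULL
id=28: override_val=NULL, env_val=336 → 336
id=29: override_val=NULL, env_val=NULL, default_val=74 → 74
id=30: override_val=NULL, env_val=NULL, default_val=NULL (all NULL) → NULL
id=31: override_val=NULL, env_val=84 → 84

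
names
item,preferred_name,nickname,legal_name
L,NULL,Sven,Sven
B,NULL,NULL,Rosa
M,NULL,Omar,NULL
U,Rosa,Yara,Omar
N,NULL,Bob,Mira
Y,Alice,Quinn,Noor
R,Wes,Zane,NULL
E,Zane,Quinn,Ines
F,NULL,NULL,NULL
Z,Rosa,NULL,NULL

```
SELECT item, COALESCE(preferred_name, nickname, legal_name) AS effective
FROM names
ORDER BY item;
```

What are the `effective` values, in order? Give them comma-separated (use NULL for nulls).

Rosa, Zane, NULL, Sven, Omar, Bob, Wes, Rosa, Alice, Rosa

item=B: preferred_name=NULL, nickname=NULL, legal_name=Rosa → Rosa
item=E: preferred_name=Zane → Zane
item=F: preferred_name=NULL, nickname=NULL, legal_name=NULL (all NULL) → NULL
item=L: preferred_name=NULL, nickname=Sven → Sven
item=M: preferred_name=NULL, nickname=Omar → Omar
item=N: preferred_name=NULL, nickname=Bob → Bob
item=R: preferred_name=Wes → Wes
item=U: preferred_name=Rosa → Rosa
item=Y: preferred_name=Alice → Alice
item=Z: preferred_name=Rosa → Rosa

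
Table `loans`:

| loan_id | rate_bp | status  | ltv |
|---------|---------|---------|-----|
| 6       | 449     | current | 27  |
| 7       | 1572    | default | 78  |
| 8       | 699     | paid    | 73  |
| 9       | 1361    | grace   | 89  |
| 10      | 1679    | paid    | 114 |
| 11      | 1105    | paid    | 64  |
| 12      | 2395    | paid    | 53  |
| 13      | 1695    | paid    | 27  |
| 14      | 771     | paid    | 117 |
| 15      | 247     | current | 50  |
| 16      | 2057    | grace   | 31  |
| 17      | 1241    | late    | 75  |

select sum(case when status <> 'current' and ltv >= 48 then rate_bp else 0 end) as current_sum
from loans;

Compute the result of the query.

loan_id=6: ✗
loan_id=7: ✓ → 1572
loan_id=8: ✓ → 699
loan_id=9: ✓ → 1361
loan_id=10: ✓ → 1679
loan_id=11: ✓ → 1105
loan_id=12: ✓ → 2395
loan_id=13: ✗
loan_id=14: ✓ → 771
loan_id=15: ✗
loan_id=16: ✗
loan_id=17: ✓ → 1241
current_sum = 1572 + 699 + 1361 + 1679 + 1105 + 2395 + 771 + 1241 = 10823

10823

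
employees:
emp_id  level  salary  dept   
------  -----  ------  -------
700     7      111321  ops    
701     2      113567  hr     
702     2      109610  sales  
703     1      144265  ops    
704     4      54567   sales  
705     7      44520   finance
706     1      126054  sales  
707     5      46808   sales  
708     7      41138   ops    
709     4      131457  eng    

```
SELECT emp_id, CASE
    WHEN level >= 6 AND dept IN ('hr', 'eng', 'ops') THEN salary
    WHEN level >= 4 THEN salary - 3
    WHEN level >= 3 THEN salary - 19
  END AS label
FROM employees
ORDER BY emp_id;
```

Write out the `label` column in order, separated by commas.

111321, NULL, NULL, NULL, 54564, 44517, NULL, 46805, 41138, 131454

emp_id=700: level >= 6 AND dept IN ('hr', 'eng', 'ops') → 111321
emp_id=701: (no match → NULL) → NULL
emp_id=702: (no match → NULL) → NULL
emp_id=703: (no match → NULL) → NULL
emp_id=704: level >= 4 → 54564
emp_id=705: level >= 4 → 44517
emp_id=706: (no match → NULL) → NULL
emp_id=707: level >= 4 → 46805
emp_id=708: level >= 6 AND dept IN ('hr', 'eng', 'ops') → 41138
emp_id=709: level >= 4 → 131454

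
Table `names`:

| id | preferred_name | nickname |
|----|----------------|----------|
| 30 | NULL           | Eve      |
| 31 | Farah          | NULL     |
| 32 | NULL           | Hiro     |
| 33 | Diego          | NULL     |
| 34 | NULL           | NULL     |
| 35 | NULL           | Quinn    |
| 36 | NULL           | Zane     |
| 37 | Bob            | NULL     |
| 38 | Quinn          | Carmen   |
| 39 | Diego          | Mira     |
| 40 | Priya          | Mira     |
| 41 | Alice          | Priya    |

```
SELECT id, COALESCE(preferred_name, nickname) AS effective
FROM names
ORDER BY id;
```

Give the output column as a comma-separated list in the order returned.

id=30: preferred_name=NULL, nickname=Eve → Eve
id=31: preferred_name=Farah → Farah
id=32: preferred_name=NULL, nickname=Hiro → Hiro
id=33: preferred_name=Diego → Diego
id=34: preferred_name=NULL, nickname=NULL (all NULL) → NULL
id=35: preferred_name=NULL, nickname=Quinn → Quinn
id=36: preferred_name=NULL, nickname=Zane → Zane
id=37: preferred_name=Bob → Bob
id=38: preferred_name=Quinn → Quinn
id=39: preferred_name=Diego → Diego
id=40: preferred_name=Priya → Priya
id=41: preferred_name=Alice → Alice

Eve, Farah, Hiro, Diego, NULL, Quinn, Zane, Bob, Quinn, Diego, Priya, Alice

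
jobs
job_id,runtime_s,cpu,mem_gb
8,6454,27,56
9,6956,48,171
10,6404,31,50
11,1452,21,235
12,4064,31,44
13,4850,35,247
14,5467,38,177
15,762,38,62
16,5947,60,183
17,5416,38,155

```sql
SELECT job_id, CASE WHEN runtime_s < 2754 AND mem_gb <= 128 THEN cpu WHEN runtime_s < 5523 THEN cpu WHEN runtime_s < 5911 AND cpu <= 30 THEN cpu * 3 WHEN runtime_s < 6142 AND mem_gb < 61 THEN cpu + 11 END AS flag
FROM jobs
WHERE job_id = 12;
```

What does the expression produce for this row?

31

job_id = 12: runtime_s=4064, cpu=31, mem_gb=44.
runtime_s < 2754 AND mem_gb <= 128 → false
runtime_s < 5523 → true → 31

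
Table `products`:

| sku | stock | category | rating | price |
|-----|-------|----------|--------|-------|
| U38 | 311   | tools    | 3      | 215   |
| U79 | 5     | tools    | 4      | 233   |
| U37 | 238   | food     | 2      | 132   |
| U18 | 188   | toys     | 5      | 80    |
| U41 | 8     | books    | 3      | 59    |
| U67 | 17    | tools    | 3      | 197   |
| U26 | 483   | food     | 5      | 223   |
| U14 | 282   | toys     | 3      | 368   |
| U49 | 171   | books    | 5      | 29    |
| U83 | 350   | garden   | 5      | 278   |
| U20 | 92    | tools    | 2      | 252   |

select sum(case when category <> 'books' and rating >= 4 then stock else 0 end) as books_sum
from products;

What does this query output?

sku=U38: ✗
sku=U79: ✓ → 5
sku=U37: ✗
sku=U18: ✓ → 188
sku=U41: ✗
sku=U67: ✗
sku=U26: ✓ → 483
sku=U14: ✗
sku=U49: ✗
sku=U83: ✓ → 350
sku=U20: ✗
books_sum = 5 + 188 + 483 + 350 = 1026

1026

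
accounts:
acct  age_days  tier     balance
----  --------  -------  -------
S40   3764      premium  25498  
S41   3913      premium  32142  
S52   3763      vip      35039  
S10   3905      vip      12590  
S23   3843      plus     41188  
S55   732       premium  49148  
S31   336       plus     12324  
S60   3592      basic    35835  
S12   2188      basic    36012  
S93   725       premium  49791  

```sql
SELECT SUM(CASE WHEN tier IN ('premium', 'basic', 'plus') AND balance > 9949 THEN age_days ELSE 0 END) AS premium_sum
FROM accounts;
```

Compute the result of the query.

19093

acct=S40: ✓ → 3764
acct=S41: ✓ → 3913
acct=S52: ✗
acct=S10: ✗
acct=S23: ✓ → 3843
acct=S55: ✓ → 732
acct=S31: ✓ → 336
acct=S60: ✓ → 3592
acct=S12: ✓ → 2188
acct=S93: ✓ → 725
premium_sum = 3764 + 3913 + 3843 + 732 + 336 + 3592 + 2188 + 725 = 19093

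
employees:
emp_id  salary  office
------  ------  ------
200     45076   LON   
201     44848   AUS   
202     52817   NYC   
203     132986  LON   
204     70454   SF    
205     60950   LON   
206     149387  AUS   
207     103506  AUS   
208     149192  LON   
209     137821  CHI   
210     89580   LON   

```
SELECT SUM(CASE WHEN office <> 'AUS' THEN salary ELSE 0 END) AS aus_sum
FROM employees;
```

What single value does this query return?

emp_id=200: ✓ → 45076
emp_id=201: ✗
emp_id=202: ✓ → 52817
emp_id=203: ✓ → 132986
emp_id=204: ✓ → 70454
emp_id=205: ✓ → 60950
emp_id=206: ✗
emp_id=207: ✗
emp_id=208: ✓ → 149192
emp_id=209: ✓ → 137821
emp_id=210: ✓ → 89580
aus_sum = 45076 + 52817 + 132986 + 70454 + 60950 + 149192 + 137821 + 89580 = 738876

738876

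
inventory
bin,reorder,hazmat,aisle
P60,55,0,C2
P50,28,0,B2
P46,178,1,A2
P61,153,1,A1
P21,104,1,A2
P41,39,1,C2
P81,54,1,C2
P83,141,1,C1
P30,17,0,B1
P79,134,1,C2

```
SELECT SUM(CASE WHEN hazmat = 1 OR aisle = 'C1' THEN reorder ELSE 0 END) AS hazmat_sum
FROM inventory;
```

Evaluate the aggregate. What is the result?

803

bin=P60: ✗
bin=P50: ✗
bin=P46: ✓ → 178
bin=P61: ✓ → 153
bin=P21: ✓ → 104
bin=P41: ✓ → 39
bin=P81: ✓ → 54
bin=P83: ✓ → 141
bin=P30: ✗
bin=P79: ✓ → 134
hazmat_sum = 178 + 153 + 104 + 39 + 54 + 141 + 134 = 803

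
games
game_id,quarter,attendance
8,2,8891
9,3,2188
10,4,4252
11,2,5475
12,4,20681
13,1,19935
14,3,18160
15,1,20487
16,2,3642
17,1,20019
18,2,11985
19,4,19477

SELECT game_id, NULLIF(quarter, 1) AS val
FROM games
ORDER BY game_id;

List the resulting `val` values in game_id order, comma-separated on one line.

2, 3, 4, 2, 4, NULL, 3, NULL, 2, NULL, 2, 4

game_id=8: quarter=2 vs 1: differ → 2
game_id=9: quarter=3 vs 1: differ → 3
game_id=10: quarter=4 vs 1: differ → 4
game_id=11: quarter=2 vs 1: differ → 2
game_id=12: quarter=4 vs 1: differ → 4
game_id=13: quarter=1 vs 1: equal → NULL
game_id=14: quarter=3 vs 1: differ → 3
game_id=15: quarter=1 vs 1: equal → NULL
game_id=16: quarter=2 vs 1: differ → 2
game_id=17: quarter=1 vs 1: equal → NULL
game_id=18: quarter=2 vs 1: differ → 2
game_id=19: quarter=4 vs 1: differ → 4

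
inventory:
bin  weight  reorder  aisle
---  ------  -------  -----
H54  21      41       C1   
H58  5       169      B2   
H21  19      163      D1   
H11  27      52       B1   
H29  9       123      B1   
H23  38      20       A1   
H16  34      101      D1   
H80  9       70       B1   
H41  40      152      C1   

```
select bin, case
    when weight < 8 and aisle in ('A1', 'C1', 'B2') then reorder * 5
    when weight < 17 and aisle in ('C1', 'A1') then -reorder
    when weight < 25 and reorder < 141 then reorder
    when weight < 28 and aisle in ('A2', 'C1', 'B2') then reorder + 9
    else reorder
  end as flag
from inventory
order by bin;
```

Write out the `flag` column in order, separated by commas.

52, 101, 163, 20, 123, 152, 41, 845, 70

bin=H11: ELSE → 52
bin=H16: ELSE → 101
bin=H21: ELSE → 163
bin=H23: ELSE → 20
bin=H29: weight < 25 and reorder < 141 → 123
bin=H41: ELSE → 152
bin=H54: weight < 25 and reorder < 141 → 41
bin=H58: weight < 8 and aisle in ('A1', 'C1', 'B2') → 845
bin=H80: weight < 25 and reorder < 141 → 70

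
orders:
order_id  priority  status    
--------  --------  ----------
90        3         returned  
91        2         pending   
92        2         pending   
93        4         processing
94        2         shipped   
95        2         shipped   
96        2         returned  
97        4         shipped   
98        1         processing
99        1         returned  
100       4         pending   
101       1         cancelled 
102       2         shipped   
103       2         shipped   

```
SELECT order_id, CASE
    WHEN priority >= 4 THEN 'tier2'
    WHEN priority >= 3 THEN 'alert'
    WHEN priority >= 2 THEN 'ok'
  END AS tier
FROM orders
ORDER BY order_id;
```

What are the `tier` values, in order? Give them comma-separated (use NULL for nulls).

order_id=90: priority >= 3 → alert
order_id=91: priority >= 2 → ok
order_id=92: priority >= 2 → ok
order_id=93: priority >= 4 → tier2
order_id=94: priority >= 2 → ok
order_id=95: priority >= 2 → ok
order_id=96: priority >= 2 → ok
order_id=97: priority >= 4 → tier2
order_id=98: (no match → NULL) → NULL
order_id=99: (no match → NULL) → NULL
order_id=100: priority >= 4 → tier2
order_id=101: (no match → NULL) → NULL
order_id=102: priority >= 2 → ok
order_id=103: priority >= 2 → ok

alert, ok, ok, tier2, ok, ok, ok, tier2, NULL, NULL, tier2, NULL, ok, ok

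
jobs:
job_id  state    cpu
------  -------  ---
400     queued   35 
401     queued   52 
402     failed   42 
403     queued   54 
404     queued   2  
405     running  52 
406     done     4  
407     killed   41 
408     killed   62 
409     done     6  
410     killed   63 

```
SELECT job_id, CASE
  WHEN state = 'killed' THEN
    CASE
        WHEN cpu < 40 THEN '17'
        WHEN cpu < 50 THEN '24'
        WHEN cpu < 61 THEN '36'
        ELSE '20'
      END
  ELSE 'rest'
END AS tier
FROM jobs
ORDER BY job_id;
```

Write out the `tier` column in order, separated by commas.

rest, rest, rest, rest, rest, rest, rest, 24, 20, rest, 20

job_id=400: state='queued' → outer ELSE → rest
job_id=401: state='queued' → outer ELSE → rest
job_id=402: state='failed' → outer ELSE → rest
job_id=403: state='queued' → outer ELSE → rest
job_id=404: state='queued' → outer ELSE → rest
job_id=405: state='running' → outer ELSE → rest
job_id=406: state='done' → outer ELSE → rest
job_id=407: state='killed' → inner[cpu < 50] → 24
job_id=408: state='killed' → inner[ELSE] → 20
job_id=409: state='done' → outer ELSE → rest
job_id=410: state='killed' → inner[ELSE] → 20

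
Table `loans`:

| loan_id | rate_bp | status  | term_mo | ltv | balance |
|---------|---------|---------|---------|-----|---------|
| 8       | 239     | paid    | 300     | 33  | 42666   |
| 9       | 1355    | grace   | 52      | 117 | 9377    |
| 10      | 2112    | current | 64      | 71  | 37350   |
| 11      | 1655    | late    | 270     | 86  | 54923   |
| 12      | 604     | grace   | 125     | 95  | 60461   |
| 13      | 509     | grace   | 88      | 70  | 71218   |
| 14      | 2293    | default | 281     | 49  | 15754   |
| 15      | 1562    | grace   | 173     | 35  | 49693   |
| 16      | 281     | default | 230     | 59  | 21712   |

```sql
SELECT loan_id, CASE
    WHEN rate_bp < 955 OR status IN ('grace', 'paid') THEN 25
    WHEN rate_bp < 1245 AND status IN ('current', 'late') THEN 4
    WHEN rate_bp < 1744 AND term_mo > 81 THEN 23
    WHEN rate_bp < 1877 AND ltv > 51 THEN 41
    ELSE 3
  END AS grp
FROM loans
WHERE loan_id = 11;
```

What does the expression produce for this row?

loan_id = 11: rate_bp=1655, status=late, term_mo=270, ltv=86, balance=54923.
rate_bp < 955 OR status IN ('grace', 'paid') → false
rate_bp < 1245 AND status IN ('current', 'late') → false
rate_bp < 1744 AND term_mo > 81 → true → 23

23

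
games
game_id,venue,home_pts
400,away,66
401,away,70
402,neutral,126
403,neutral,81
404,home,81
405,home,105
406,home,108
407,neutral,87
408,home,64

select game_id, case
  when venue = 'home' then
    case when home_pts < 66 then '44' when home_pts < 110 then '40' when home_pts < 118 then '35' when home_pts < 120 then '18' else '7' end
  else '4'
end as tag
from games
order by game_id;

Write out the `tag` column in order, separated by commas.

4, 4, 4, 4, 40, 40, 40, 4, 44

game_id=400: venue='away' → outer ELSE → 4
game_id=401: venue='away' → outer ELSE → 4
game_id=402: venue='neutral' → outer ELSE → 4
game_id=403: venue='neutral' → outer ELSE → 4
game_id=404: venue='home' → inner[home_pts < 110] → 40
game_id=405: venue='home' → inner[home_pts < 110] → 40
game_id=406: venue='home' → inner[home_pts < 110] → 40
game_id=407: venue='neutral' → outer ELSE → 4
game_id=408: venue='home' → inner[home_pts < 66] → 44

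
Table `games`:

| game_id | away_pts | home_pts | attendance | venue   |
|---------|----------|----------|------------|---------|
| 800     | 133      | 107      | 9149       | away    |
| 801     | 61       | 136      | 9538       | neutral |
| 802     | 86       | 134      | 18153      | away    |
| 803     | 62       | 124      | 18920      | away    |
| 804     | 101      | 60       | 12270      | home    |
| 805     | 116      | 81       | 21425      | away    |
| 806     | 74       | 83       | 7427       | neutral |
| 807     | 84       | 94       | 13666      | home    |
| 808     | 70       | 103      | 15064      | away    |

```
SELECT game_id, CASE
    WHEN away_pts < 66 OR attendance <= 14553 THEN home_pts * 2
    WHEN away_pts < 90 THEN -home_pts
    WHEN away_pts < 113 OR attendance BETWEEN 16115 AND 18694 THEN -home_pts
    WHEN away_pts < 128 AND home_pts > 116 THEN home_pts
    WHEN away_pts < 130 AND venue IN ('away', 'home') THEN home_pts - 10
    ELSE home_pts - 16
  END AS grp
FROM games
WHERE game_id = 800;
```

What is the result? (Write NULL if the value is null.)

game_id = 800: away_pts=133, home_pts=107, attendance=9149, venue=away.
away_pts < 66 OR attendance <= 14553 → true → 214

214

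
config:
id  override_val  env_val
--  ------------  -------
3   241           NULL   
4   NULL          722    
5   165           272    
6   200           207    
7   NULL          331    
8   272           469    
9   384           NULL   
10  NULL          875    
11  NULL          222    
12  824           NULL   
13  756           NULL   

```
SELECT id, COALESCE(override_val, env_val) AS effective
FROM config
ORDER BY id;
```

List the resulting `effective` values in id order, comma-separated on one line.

241, 722, 165, 200, 331, 272, 384, 875, 222, 824, 756

id=3: override_val=241 → 241
id=4: override_val=NULL, env_val=722 → 722
id=5: override_val=165 → 165
id=6: override_val=200 → 200
id=7: override_val=NULL, env_val=331 → 331
id=8: override_val=272 → 272
id=9: override_val=384 → 384
id=10: override_val=NULL, env_val=875 → 875
id=11: override_val=NULL, env_val=222 → 222
id=12: override_val=824 → 824
id=13: override_val=756 → 756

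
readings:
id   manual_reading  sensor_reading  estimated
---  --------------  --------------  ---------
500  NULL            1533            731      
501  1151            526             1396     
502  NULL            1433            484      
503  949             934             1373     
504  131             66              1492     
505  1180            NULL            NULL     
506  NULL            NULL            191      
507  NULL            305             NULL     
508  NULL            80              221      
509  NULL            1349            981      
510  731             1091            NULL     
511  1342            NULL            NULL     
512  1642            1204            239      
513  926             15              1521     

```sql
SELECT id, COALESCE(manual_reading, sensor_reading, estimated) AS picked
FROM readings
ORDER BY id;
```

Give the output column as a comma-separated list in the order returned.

id=500: manual_reading=NULL, sensor_reading=1533 → 1533
id=501: manual_reading=1151 → 1151
id=502: manual_reading=NULL, sensor_reading=1433 → 1433
id=503: manual_reading=949 → 949
id=504: manual_reading=131 → 131
id=505: manual_reading=1180 → 1180
id=506: manual_reading=NULL, sensor_reading=NULL, estimated=191 → 191
id=507: manual_reading=NULL, sensor_reading=305 → 305
id=508: manual_reading=NULL, sensor_reading=80 → 80
id=509: manual_reading=NULL, sensor_reading=1349 → 1349
id=510: manual_reading=731 → 731
id=511: manual_reading=1342 → 1342
id=512: manual_reading=1642 → 1642
id=513: manual_reading=926 → 926

1533, 1151, 1433, 949, 131, 1180, 191, 305, 80, 1349, 731, 1342, 1642, 926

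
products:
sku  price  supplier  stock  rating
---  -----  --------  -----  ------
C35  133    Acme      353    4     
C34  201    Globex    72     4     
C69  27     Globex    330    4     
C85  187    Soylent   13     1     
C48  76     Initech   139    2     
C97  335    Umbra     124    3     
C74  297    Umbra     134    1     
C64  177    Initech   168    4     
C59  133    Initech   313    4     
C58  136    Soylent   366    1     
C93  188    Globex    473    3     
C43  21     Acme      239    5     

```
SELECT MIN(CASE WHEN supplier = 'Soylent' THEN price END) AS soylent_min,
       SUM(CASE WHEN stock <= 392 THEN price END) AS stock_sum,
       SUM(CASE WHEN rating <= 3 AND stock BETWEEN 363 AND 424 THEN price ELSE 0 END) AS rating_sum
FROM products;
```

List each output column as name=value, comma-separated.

[soylent_min: supplier = 'Soylent']
sku=C35: ✗
sku=C34: ✗
sku=C69: ✗
sku=C85: ✓ → 187
sku=C48: ✗
sku=C97: ✗
sku=C74: ✗
sku=C64: ✗
sku=C59: ✗
sku=C58: ✓ → 136
sku=C93: ✗
sku=C43: ✗
soylent_min = MIN(187, 136) = 136
—
[stock_sum: stock <= 392]
sku=C35: ✓ → 133
sku=C34: ✓ → 201
sku=C69: ✓ → 27
sku=C85: ✓ → 187
sku=C48: ✓ → 76
sku=C97: ✓ → 335
sku=C74: ✓ → 297
sku=C64: ✓ → 177
sku=C59: ✓ → 133
sku=C58: ✓ → 136
sku=C93: ✗
sku=C43: ✓ → 21
stock_sum = 133 + 201 + 27 + 187 + 76 + 335 + 297 + 177 + 133 + 136 + 21 = 1723
—
[rating_sum: rating <= 3 AND stock BETWEEN 363 AND 424]
sku=C35: ✗
sku=C34: ✗
sku=C69: ✗
sku=C85: ✗
sku=C48: ✗
sku=C97: ✗
sku=C74: ✗
sku=C64: ✗
sku=C59: ✗
sku=C58: ✓ → 136
sku=C93: ✗
sku=C43: ✗
rating_sum = 136

soylent_min=136, stock_sum=1723, rating_sum=136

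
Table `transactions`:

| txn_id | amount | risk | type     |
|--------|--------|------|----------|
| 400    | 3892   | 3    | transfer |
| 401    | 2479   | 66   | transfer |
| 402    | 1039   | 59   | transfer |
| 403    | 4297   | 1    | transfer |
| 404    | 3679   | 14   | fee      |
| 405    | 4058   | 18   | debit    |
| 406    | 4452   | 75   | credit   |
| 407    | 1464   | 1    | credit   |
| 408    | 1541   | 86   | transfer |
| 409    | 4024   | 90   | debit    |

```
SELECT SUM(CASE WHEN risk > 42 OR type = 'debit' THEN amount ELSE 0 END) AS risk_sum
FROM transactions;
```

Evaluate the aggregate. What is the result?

txn_id=400: ✗
txn_id=401: ✓ → 2479
txn_id=402: ✓ → 1039
txn_id=403: ✗
txn_id=404: ✗
txn_id=405: ✓ → 4058
txn_id=406: ✓ → 4452
txn_id=407: ✗
txn_id=408: ✓ → 1541
txn_id=409: ✓ → 4024
risk_sum = 2479 + 1039 + 4058 + 4452 + 1541 + 4024 = 17593

17593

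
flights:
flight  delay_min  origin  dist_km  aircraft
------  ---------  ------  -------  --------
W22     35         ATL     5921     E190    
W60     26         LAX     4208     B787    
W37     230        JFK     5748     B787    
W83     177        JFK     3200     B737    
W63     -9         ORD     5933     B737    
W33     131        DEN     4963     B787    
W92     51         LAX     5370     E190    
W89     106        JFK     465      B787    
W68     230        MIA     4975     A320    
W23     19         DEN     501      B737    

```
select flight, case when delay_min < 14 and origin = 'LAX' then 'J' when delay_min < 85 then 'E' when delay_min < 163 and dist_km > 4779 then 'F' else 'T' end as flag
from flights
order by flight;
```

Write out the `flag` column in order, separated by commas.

flight=W22: delay_min < 85 → E
flight=W23: delay_min < 85 → E
flight=W33: delay_min < 163 and dist_km > 4779 → F
flight=W37: ELSE → T
flight=W60: delay_min < 85 → E
flight=W63: delay_min < 85 → E
flight=W68: ELSE → T
flight=W83: ELSE → T
flight=W89: ELSE → T
flight=W92: delay_min < 85 → E

E, E, F, T, E, E, T, T, T, E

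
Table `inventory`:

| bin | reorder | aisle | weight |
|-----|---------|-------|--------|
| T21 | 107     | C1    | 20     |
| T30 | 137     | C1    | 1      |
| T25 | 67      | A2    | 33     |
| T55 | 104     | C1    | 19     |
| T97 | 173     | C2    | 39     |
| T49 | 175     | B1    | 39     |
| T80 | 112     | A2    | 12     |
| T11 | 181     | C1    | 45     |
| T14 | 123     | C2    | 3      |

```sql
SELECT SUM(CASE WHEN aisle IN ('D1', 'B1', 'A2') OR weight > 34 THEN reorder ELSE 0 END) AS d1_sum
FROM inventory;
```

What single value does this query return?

bin=T21: ✗
bin=T30: ✗
bin=T25: ✓ → 67
bin=T55: ✗
bin=T97: ✓ → 173
bin=T49: ✓ → 175
bin=T80: ✓ → 112
bin=T11: ✓ → 181
bin=T14: ✗
d1_sum = 67 + 173 + 175 + 112 + 181 = 708

708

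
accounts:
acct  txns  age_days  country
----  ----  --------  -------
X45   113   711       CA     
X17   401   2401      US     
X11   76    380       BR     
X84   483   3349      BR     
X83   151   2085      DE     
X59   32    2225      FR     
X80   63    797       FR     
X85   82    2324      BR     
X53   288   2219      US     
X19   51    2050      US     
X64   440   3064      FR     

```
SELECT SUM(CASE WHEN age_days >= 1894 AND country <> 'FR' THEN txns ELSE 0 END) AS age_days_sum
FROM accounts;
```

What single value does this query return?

1456

acct=X45: ✗
acct=X17: ✓ → 401
acct=X11: ✗
acct=X84: ✓ → 483
acct=X83: ✓ → 151
acct=X59: ✗
acct=X80: ✗
acct=X85: ✓ → 82
acct=X53: ✓ → 288
acct=X19: ✓ → 51
acct=X64: ✗
age_days_sum = 401 + 483 + 151 + 82 + 288 + 51 = 1456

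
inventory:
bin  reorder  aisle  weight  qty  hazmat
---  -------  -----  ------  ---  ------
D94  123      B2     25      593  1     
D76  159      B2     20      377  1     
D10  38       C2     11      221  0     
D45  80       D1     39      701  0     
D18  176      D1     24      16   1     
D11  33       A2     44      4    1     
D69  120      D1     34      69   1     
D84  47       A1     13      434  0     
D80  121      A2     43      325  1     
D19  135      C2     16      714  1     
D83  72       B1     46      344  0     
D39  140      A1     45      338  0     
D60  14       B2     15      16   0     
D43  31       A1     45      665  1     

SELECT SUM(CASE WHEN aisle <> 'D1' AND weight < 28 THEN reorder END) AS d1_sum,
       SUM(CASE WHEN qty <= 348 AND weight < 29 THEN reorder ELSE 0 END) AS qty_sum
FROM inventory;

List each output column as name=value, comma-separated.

[d1_sum: aisle <> 'D1' AND weight < 28]
bin=D94: ✓ → 123
bin=D76: ✓ → 159
bin=D10: ✓ → 38
bin=D45: ✗
bin=D18: ✗
bin=D11: ✗
bin=D69: ✗
bin=D84: ✓ → 47
bin=D80: ✗
bin=D19: ✓ → 135
bin=D83: ✗
bin=D39: ✗
bin=D60: ✓ → 14
bin=D43: ✗
d1_sum = 123 + 159 + 38 + 47 + 135 + 14 = 516
—
[qty_sum: qty <= 348 AND weight < 29]
bin=D94: ✗
bin=D76: ✗
bin=D10: ✓ → 38
bin=D45: ✗
bin=D18: ✓ → 176
bin=D11: ✗
bin=D69: ✗
bin=D84: ✗
bin=D80: ✗
bin=D19: ✗
bin=D83: ✗
bin=D39: ✗
bin=D60: ✓ → 14
bin=D43: ✗
qty_sum = 38 + 176 + 14 = 228

d1_sum=516, qty_sum=228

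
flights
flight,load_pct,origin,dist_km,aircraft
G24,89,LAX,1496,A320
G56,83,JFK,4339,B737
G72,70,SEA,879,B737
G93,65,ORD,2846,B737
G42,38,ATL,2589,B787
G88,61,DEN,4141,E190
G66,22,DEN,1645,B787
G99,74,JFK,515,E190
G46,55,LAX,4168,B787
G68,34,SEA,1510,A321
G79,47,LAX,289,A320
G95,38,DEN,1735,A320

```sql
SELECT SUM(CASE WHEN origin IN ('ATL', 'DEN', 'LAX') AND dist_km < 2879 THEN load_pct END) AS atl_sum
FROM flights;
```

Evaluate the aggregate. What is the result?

flight=G24: ✓ → 89
flight=G56: ✗
flight=G72: ✗
flight=G93: ✗
flight=G42: ✓ → 38
flight=G88: ✗
flight=G66: ✓ → 22
flight=G99: ✗
flight=G46: ✗
flight=G68: ✗
flight=G79: ✓ → 47
flight=G95: ✓ → 38
atl_sum = 89 + 38 + 22 + 47 + 38 = 234

234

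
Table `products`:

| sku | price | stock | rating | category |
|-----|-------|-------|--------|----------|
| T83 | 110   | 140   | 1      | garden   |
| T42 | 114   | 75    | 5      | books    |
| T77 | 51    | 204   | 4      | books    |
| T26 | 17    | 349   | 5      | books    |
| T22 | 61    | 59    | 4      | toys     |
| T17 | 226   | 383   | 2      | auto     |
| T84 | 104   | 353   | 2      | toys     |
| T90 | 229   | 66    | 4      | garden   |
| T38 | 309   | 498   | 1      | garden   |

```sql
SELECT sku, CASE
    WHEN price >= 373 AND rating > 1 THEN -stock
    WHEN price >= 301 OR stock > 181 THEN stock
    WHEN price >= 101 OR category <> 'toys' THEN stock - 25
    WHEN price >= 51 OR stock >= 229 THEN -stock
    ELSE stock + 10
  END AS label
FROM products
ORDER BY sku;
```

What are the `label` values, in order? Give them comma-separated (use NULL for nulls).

sku=T17: price >= 301 OR stock > 181 → 383
sku=T22: price >= 51 OR stock >= 229 → -59
sku=T26: price >= 301 OR stock > 181 → 349
sku=T38: price >= 301 OR stock > 181 → 498
sku=T42: price >= 101 OR category <> 'toys' → 50
sku=T77: price >= 301 OR stock > 181 → 204
sku=T83: price >= 101 OR category <> 'toys' → 115
sku=T84: price >= 301 OR stock > 181 → 353
sku=T90: price >= 101 OR category <> 'toys' → 41

383, -59, 349, 498, 50, 204, 115, 353, 41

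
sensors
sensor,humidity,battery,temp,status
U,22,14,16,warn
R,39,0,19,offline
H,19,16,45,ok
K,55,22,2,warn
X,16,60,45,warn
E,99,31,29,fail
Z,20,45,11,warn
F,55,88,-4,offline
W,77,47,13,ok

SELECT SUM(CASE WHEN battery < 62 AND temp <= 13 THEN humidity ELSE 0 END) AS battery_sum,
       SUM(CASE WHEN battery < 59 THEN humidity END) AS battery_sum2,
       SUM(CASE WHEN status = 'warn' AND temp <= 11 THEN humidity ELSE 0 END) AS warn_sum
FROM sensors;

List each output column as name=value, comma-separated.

battery_sum=152, battery_sum2=331, warn_sum=75

[battery_sum: battery < 62 AND temp <= 13]
sensor=U: ✗
sensor=R: ✗
sensor=H: ✗
sensor=K: ✓ → 55
sensor=X: ✗
sensor=E: ✗
sensor=Z: ✓ → 20
sensor=F: ✗
sensor=W: ✓ → 77
battery_sum = 55 + 20 + 77 = 152
—
[battery_sum2: battery < 59]
sensor=U: ✓ → 22
sensor=R: ✓ → 39
sensor=H: ✓ → 19
sensor=K: ✓ → 55
sensor=X: ✗
sensor=E: ✓ → 99
sensor=Z: ✓ → 20
sensor=F: ✗
sensor=W: ✓ → 77
battery_sum2 = 22 + 39 + 19 + 55 + 99 + 20 + 77 = 331
—
[warn_sum: status = 'warn' AND temp <= 11]
sensor=U: ✗
sensor=R: ✗
sensor=H: ✗
sensor=K: ✓ → 55
sensor=X: ✗
sensor=E: ✗
sensor=Z: ✓ → 20
sensor=F: ✗
sensor=W: ✗
warn_sum = 55 + 20 = 75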